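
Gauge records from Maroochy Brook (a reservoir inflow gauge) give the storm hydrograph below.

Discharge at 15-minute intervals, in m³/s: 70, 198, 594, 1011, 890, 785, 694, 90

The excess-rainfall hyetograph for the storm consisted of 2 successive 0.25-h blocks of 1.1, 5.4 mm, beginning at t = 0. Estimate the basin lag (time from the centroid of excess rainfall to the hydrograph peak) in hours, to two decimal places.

t_L ≈ 0.42 h

Centroid of excess rainfall: t_c = Σ P_i·t̄_i / ΣP_i = 0.3327 h (block centres at 0.125, 0.375 h).
Hydrograph peak occurs at t = 0.75 h, so basin lag t_L = 0.75 − 0.3327 = 0.42 h.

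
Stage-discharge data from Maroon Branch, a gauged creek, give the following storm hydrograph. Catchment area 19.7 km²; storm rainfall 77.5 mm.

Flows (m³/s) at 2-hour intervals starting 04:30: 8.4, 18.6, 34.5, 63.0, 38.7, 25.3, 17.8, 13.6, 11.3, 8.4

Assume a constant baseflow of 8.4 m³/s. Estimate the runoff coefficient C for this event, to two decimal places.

C ≈ 0.73

ΣQ_DR = 155.6 m³/s; V = ΣQ_DR·Δt = 1.120 × 10^6 m³.
Runoff depth d = V / A = 56.87 mm.
C = d / P = 56.87 / 77.5 = 0.73.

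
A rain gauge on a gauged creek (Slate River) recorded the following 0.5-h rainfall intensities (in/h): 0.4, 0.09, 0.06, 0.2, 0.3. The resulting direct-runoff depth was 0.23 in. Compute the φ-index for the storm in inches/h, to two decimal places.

φ ≈ 0.15 in/h

Only the 3 blocks with intensity above φ contribute runoff: 0.4, 0.2, 0.3 in/h.
Σ(I−φ)·Δt = d  ⇒  (0.4+0.2+0.3 − 3φ)·0.5 = 0.23
φ = (0.9000 − 0.23/0.5) / 3 = 0.15 in/h.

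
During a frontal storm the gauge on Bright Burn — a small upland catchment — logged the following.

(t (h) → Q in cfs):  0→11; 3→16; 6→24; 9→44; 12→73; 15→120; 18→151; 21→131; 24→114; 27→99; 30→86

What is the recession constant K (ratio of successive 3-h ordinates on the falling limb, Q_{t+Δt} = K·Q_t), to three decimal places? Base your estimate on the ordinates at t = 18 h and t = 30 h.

Using the recession-limb readings at t = 18 h and t = 30 h: Q falls from 151 to 86 cfs over 4 intervals.
K = (Q₂/Q₁)^(1/4) = (86/151)^(1/4) = 0.869.

K ≈ 0.869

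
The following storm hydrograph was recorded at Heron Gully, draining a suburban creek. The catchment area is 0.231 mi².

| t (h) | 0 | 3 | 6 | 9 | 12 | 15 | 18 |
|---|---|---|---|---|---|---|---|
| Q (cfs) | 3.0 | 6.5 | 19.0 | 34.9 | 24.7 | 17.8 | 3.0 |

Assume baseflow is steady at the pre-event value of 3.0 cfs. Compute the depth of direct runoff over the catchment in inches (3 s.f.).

d ≈ 1.77 in

Direct runoff: 0.0, 3.5, 16.0, 31.9, 21.7, 14.8, 0.0 cfs; ΣQ_DR = 87.90 cfs.
V = ΣQ_DR · Δt = 87.90 × 10800 s = 9.493 × 10^5 ft³.
Over A = 0.231 mi², depth = V / A = 1.77 in.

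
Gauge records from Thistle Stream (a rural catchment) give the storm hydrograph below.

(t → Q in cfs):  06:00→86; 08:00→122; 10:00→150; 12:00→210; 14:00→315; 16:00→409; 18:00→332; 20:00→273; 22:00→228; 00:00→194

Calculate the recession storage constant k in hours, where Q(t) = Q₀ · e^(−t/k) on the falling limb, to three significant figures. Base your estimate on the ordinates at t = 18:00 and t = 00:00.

k ≈ 11.2 h

On the falling limb, Q drops from 332 to 194 cfs between t = 18:00 and t = 00:00 (Δt = 6 h).
k = −Δt / ln(Q₂/Q₁) = −6 / ln(194/332) = 11.2 h.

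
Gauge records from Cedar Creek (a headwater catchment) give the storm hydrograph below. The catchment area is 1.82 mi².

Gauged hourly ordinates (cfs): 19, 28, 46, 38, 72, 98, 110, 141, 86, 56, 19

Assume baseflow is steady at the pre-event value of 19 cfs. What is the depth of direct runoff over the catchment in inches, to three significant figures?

Direct runoff: 0.0, 9.0, 27.0, 19.0, 53.0, 79.0, 91.0, 122.0, 67.0, 37.0, 0.0 cfs; ΣQ_DR = 504.0 cfs.
V = ΣQ_DR · Δt = 504.0 × 3600 s = 1.814 × 10^6 ft³.
Over A = 1.82 mi², depth = V / A = 0.429 in.

d ≈ 0.429 in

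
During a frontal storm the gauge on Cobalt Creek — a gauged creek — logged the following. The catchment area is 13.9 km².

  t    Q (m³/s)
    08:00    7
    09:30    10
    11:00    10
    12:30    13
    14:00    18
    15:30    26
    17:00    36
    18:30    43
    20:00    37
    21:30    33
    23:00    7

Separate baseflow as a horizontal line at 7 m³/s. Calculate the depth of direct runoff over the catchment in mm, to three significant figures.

Direct runoff: 0.0, 3.0, 3.0, 6.0, 11.0, 19.0, 29.0, 36.0, 30.0, 26.0, 0.0 m³/s; ΣQ_DR = 163.0 m³/s.
V = ΣQ_DR · Δt = 163.0 × 5400 s = 8.802 × 10^5 m³.
Over A = 13.9 km², depth = V / A = 63.3 mm.

d ≈ 63.3 mm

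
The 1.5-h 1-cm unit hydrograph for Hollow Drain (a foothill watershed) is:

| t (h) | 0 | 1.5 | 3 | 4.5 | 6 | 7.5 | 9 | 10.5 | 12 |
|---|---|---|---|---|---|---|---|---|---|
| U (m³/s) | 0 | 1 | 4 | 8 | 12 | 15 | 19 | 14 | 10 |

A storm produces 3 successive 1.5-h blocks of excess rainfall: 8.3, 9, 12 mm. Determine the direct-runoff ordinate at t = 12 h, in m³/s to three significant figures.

Q ≈ 43.7 m³/s

By discrete convolution, Q_j = Σ (P_i / 10 mm) · U_{j−i}.
At t = 12 h (j=8): Q = (8.3/10)·10 + (9/10)·14 + (12/10)·19 = 43.7 m³/s.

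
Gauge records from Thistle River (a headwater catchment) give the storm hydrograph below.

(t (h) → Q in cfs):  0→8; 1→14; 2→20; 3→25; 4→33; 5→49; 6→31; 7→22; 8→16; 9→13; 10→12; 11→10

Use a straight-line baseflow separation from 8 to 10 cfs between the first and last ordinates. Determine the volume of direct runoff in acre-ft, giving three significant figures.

Direct-runoff ordinates (Q − Q_b): 0.00, 5.82, 11.64, 16.45, 24.27, 40.09, 21.91, 12.73, 6.55, 3.36, 2.18, 0.00 cfs.
ΣQ_DR = 145.0 cfs.
With Δt = 1 h = 3600 s, V = ΣQ_DR · Δt = 145.0 × 3600 = 5.22 × 10^5 ft³ = 12.0 acre-ft.

V ≈ 12.0 acre-ft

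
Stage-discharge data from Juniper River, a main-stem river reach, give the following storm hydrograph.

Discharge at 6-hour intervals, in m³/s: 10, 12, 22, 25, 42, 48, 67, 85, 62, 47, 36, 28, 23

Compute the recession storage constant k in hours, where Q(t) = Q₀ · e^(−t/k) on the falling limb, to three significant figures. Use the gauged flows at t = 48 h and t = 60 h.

On the falling limb, Q drops from 62 to 36 m³/s between t = 48 h and t = 60 h (Δt = 12 h).
k = −Δt / ln(Q₂/Q₁) = −12 / ln(36/62) = 22.1 h.

k ≈ 22.1 h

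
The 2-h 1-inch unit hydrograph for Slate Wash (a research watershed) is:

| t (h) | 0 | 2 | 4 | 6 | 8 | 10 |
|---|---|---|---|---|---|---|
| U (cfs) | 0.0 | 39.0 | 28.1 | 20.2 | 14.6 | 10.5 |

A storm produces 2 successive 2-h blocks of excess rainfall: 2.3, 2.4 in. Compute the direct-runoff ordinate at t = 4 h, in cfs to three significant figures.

Q ≈ 158 cfs

By discrete convolution, Q_j = Σ (P_i / 1 in) · U_{j−i}.
At t = 4 h (j=2): Q = (2.3/1)·28.1 + (2.4/1)·39.0 = 158 cfs.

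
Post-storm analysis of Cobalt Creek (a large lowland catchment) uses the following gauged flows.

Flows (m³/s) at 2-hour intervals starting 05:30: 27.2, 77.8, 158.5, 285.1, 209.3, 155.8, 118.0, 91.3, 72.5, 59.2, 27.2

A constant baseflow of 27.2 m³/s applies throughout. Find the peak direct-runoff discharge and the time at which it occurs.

Q_p = 257.9 m³/s at t = 11:30

Subtracting baseflow gives direct-runoff ordinates: 0.0, 50.6, 131.3, 257.9, 182.1, 128.6, 90.8, 64.1, 45.3, 32.0, 0.0 m³/s.
The maximum is 257.9 m³/s, occurring at the reading for t = 11:30.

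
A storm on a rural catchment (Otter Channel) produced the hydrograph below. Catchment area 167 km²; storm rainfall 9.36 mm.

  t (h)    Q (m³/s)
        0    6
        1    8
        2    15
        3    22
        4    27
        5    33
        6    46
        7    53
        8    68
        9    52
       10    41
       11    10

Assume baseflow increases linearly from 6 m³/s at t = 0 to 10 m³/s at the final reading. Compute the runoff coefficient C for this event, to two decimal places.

ΣQ_DR = 285.0 m³/s; V = ΣQ_DR·Δt = 1.026 × 10^6 m³.
Runoff depth d = V / A = 6.144 mm.
C = d / P = 6.144 / 9.36 = 0.66.

C ≈ 0.66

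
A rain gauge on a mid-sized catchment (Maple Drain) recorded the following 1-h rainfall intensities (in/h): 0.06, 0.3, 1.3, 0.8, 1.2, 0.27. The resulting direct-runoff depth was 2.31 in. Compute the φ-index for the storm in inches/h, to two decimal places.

Only the 3 blocks with intensity above φ contribute runoff: 1.3, 0.8, 1.2 in/h.
Σ(I−φ)·Δt = d  ⇒  (1.3+0.8+1.2 − 3φ)·1 = 2.31
φ = (3.300 − 2.31/1) / 3 = 0.33 in/h.

φ ≈ 0.33 in/h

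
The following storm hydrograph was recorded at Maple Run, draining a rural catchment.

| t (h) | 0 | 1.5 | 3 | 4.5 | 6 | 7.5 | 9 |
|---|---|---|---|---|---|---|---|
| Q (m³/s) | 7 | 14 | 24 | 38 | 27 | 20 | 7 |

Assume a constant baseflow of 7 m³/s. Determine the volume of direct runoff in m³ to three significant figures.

Direct-runoff ordinates (Q − Q_b): 0.0, 7.0, 17.0, 31.0, 20.0, 13.0, 0.0 m³/s.
ΣQ_DR = 88.00 m³/s.
With Δt = 1.5 h = 5400 s, V = ΣQ_DR · Δt = 88.00 × 5400 = 4.75 × 10^5 m³.

V ≈ 4.75 × 10^5 m³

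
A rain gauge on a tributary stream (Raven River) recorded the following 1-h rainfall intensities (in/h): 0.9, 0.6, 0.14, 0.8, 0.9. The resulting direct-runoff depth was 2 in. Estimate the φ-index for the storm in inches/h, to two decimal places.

Only the 4 blocks with intensity above φ contribute runoff: 0.9, 0.6, 0.8, 0.9 in/h.
Σ(I−φ)·Δt = d  ⇒  (0.9+0.6+0.8+0.9 − 4φ)·1 = 2
φ = (3.200 − 2/1) / 4 = 0.30 in/h.

φ ≈ 0.30 in/h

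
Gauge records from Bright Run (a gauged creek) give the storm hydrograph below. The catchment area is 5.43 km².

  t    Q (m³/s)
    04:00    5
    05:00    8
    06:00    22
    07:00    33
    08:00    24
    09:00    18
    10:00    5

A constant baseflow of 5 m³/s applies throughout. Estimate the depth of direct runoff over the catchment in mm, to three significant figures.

Direct runoff: 0.0, 3.0, 17.0, 28.0, 19.0, 13.0, 0.0 m³/s; ΣQ_DR = 80.00 m³/s.
V = ΣQ_DR · Δt = 80.00 × 3600 s = 2.880 × 10^5 m³.
Over A = 5.43 km², depth = V / A = 53.0 mm.

d ≈ 53.0 mm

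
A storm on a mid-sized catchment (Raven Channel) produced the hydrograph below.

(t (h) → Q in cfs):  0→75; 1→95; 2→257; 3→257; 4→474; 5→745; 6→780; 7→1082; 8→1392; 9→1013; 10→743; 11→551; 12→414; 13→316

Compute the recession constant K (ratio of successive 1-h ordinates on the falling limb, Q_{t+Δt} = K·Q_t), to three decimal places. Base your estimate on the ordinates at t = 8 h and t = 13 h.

K ≈ 0.743

Using the recession-limb readings at t = 8 h and t = 13 h: Q falls from 1392 to 316 cfs over 5 intervals.
K = (Q₂/Q₁)^(1/5) = (316/1392)^(1/5) = 0.743.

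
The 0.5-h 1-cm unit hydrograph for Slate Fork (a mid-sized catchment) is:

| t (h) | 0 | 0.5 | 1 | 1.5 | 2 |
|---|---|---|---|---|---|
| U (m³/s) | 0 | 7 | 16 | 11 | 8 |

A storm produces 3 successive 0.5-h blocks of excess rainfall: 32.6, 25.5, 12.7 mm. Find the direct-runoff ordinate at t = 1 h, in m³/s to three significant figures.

Q ≈ 70.0 m³/s

By discrete convolution, Q_j = Σ (P_i / 10 mm) · U_{j−i}.
At t = 1 h (j=2): Q = (32.6/10)·16 + (25.5/10)·7 + (12.7/10)·0 = 70.0 m³/s.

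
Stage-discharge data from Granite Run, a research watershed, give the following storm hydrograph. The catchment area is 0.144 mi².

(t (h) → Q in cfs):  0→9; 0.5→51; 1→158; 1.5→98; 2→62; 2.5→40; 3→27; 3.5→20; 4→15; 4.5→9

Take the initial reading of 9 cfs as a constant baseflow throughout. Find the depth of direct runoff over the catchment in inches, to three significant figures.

Direct runoff: 0.0, 42.0, 149.0, 89.0, 53.0, 31.0, 18.0, 11.0, 6.0, 0.0 cfs; ΣQ_DR = 399.0 cfs.
V = ΣQ_DR · Δt = 399.0 × 1800 s = 7.182 × 10^5 ft³.
Over A = 0.144 mi², depth = V / A = 2.15 in.

d ≈ 2.15 in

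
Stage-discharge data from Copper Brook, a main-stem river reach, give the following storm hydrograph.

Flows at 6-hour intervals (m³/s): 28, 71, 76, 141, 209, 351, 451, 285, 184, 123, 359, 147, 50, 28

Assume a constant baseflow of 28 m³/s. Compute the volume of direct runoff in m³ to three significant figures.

Direct-runoff ordinates (Q − Q_b): 0.0, 43.0, 48.0, 113.0, 181.0, 323.0, 423.0, 257.0, 156.0, 95.0, 331.0, 119.0, 22.0, 0.0 m³/s.
ΣQ_DR = 2111 m³/s.
With Δt = 6 h = 21600 s, V = ΣQ_DR · Δt = 2111 × 21600 = 4.56 × 10^7 m³.

V ≈ 4.56 × 10^7 m³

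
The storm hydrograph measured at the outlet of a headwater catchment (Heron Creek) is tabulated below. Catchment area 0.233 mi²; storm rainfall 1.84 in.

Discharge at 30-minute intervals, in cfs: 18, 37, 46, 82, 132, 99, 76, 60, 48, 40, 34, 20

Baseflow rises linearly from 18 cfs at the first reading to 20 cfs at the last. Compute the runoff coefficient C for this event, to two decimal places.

ΣQ_DR = 464.0 cfs; V = ΣQ_DR·Δt = 8.352 × 10^5 ft³.
Runoff depth d = V / A = 1.543 in.
C = d / P = 1.543 / 1.84 = 0.84.

C ≈ 0.84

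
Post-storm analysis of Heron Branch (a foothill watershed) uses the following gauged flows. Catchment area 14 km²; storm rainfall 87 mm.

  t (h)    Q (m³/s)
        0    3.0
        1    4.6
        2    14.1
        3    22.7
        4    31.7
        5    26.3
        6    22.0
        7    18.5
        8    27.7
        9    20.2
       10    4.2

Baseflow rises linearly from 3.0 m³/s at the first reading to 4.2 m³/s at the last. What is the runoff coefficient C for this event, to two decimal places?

ΣQ_DR = 155.4 m³/s; V = ΣQ_DR·Δt = 5.594 × 10^5 m³.
Runoff depth d = V / A = 39.96 mm.
C = d / P = 39.96 / 87 = 0.46.

C ≈ 0.46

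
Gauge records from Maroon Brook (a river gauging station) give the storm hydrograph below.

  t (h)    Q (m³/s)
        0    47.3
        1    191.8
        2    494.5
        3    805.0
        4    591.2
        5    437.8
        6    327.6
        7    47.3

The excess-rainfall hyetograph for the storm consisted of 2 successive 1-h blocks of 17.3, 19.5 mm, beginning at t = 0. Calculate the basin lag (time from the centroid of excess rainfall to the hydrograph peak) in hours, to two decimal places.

t_L ≈ 1.97 h

Centroid of excess rainfall: t_c = Σ P_i·t̄_i / ΣP_i = 1.0299 h (block centres at 0.5, 1.5 h).
Hydrograph peak occurs at t = 3 h, so basin lag t_L = 3 − 1.0299 = 1.97 h.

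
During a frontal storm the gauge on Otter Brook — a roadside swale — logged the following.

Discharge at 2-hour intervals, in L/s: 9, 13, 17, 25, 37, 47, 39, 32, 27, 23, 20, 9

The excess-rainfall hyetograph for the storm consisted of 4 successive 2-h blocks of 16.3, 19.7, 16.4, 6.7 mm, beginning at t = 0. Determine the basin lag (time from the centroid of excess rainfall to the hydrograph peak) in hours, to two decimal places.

Centroid of excess rainfall: t_c = Σ P_i·t̄_i / ΣP_i = 3.4569 h (block centres at 1, 3, 5, 7 h).
Hydrograph peak occurs at t = 10 h, so basin lag t_L = 10 − 3.4569 = 6.54 h.

t_L ≈ 6.54 h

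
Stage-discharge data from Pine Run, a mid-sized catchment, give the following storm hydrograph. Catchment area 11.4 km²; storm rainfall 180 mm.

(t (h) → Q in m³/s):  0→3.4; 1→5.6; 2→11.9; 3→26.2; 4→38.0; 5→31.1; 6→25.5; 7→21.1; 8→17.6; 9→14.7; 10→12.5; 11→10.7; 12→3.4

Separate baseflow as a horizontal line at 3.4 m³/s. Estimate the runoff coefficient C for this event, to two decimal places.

C ≈ 0.31

ΣQ_DR = 177.5 m³/s; V = ΣQ_DR·Δt = 6.390 × 10^5 m³.
Runoff depth d = V / A = 56.05 mm.
C = d / P = 56.05 / 180 = 0.31.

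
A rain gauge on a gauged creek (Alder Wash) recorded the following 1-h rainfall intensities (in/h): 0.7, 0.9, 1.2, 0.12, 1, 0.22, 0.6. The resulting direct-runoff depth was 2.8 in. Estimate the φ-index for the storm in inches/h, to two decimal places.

Only the 5 blocks with intensity above φ contribute runoff: 0.7, 0.9, 1.2, 1, 0.6 in/h.
Σ(I−φ)·Δt = d  ⇒  (0.7+0.9+1.2+1+0.6 − 5φ)·1 = 2.8
φ = (4.400 − 2.8/1) / 5 = 0.32 in/h.

φ ≈ 0.32 in/h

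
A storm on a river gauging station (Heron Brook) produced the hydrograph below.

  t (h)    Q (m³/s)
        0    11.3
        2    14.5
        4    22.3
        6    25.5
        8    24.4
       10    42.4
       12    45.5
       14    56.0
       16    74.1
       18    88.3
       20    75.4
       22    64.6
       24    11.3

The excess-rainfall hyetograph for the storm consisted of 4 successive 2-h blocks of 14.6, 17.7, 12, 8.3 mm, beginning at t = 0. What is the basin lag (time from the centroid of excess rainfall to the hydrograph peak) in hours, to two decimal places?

Centroid of excess rainfall: t_c = Σ P_i·t̄_i / ΣP_i = 3.5323 h (block centres at 1, 3, 5, 7 h).
Hydrograph peak occurs at t = 18 h, so basin lag t_L = 18 − 3.5323 = 14.47 h.

t_L ≈ 14.47 h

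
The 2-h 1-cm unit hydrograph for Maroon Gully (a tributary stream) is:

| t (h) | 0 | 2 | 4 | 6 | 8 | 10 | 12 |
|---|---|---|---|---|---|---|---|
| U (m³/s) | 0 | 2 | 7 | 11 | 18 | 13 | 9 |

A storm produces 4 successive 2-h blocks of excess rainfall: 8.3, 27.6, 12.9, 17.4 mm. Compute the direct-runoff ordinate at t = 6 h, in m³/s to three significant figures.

Q ≈ 31.0 m³/s

By discrete convolution, Q_j = Σ (P_i / 10 mm) · U_{j−i}.
At t = 6 h (j=3): Q = (8.3/10)·11 + (27.6/10)·7 + (12.9/10)·2 + (17.4/10)·0 = 31.0 m³/s.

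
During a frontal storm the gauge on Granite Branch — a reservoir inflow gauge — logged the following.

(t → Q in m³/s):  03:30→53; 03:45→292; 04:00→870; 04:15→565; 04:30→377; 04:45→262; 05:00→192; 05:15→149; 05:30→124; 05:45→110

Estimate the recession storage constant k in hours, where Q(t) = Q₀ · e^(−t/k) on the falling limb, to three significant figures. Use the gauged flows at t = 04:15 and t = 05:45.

On the falling limb, Q drops from 565 to 110 m³/s between t = 04:15 and t = 05:45 (Δt = 1.5 h).
k = −Δt / ln(Q₂/Q₁) = −1.5 / ln(110/565) = 0.917 h.

k ≈ 0.917 h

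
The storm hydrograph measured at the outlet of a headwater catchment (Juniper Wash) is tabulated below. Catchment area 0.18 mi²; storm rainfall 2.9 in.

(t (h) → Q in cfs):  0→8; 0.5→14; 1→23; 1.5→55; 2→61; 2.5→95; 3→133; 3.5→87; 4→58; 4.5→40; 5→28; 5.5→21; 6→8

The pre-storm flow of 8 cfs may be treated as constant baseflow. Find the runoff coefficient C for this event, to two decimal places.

ΣQ_DR = 527.0 cfs; V = ΣQ_DR·Δt = 9.486 × 10^5 ft³.
Runoff depth d = V / A = 2.268 in.
C = d / P = 2.268 / 2.9 = 0.78.

C ≈ 0.78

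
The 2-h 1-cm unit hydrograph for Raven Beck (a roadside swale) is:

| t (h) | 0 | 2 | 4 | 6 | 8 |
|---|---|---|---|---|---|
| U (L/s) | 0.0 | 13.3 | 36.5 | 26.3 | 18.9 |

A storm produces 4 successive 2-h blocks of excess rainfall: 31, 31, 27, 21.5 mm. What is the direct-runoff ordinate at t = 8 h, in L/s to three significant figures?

Q ≈ 267 L/s

By discrete convolution, Q_j = Σ (P_i / 10 mm) · U_{j−i}.
At t = 8 h (j=4): Q = (31/10)·18.9 + (31/10)·26.3 + (27/10)·36.5 + (21.5/10)·13.3 = 267 L/s.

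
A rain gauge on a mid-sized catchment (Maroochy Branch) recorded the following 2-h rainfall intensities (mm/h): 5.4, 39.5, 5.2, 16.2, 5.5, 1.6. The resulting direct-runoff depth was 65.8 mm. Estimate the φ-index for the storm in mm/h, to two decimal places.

φ ≈ 11.40 mm/h

Only the 2 blocks with intensity above φ contribute runoff: 39.5, 16.2 mm/h.
Σ(I−φ)·Δt = d  ⇒  (39.5+16.2 − 2φ)·2 = 65.8
φ = (55.70 − 65.8/2) / 2 = 11.40 mm/h.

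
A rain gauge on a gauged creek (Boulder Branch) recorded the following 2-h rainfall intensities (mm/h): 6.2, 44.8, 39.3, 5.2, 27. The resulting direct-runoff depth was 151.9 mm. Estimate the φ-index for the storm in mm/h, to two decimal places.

φ ≈ 11.72 mm/h

Only the 3 blocks with intensity above φ contribute runoff: 44.8, 39.3, 27 mm/h.
Σ(I−φ)·Δt = d  ⇒  (44.8+39.3+27 − 3φ)·2 = 151.9
φ = (111.1 − 151.9/2) / 3 = 11.72 mm/h.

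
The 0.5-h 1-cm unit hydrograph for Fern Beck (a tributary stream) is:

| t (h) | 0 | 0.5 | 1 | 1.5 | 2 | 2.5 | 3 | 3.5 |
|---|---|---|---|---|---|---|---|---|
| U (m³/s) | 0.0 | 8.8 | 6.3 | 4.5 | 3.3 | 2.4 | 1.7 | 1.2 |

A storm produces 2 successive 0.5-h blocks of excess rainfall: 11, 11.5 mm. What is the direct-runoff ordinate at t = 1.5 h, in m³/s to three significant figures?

By discrete convolution, Q_j = Σ (P_i / 10 mm) · U_{j−i}.
At t = 1.5 h (j=3): Q = (11/10)·4.5 + (11.5/10)·6.3 = 12.2 m³/s.

Q ≈ 12.2 m³/s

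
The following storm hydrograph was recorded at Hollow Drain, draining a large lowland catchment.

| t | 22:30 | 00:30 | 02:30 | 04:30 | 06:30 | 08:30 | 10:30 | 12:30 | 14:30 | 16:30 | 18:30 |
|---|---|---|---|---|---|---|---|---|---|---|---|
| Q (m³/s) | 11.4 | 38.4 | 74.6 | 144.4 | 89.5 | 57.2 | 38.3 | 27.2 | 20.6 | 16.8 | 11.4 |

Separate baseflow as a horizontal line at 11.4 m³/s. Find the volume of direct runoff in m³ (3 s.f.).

Direct-runoff ordinates (Q − Q_b): 0.0, 27.0, 63.2, 133.0, 78.1, 45.8, 26.9, 15.8, 9.2, 5.4, 0.0 m³/s.
ΣQ_DR = 404.4 m³/s.
With Δt = 2 h = 7200 s, V = ΣQ_DR · Δt = 404.4 × 7200 = 2.91 × 10^6 m³.

V ≈ 2.91 × 10^6 m³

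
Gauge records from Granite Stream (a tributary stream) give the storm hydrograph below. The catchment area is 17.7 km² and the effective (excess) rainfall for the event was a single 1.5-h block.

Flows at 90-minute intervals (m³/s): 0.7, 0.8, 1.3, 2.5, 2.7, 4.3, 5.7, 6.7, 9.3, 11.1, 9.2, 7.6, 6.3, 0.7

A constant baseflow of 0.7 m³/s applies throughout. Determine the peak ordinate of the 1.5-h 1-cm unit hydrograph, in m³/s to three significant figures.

U_p ≈ 5.77 m³/s

Direct runoff: 0.0, 0.1, 0.6, 1.8, 2.0, 3.6, 5.0, 6.0, 8.6, 10.4, 8.5, 6.9, 5.6, 0.0 m³/s; ΣQ_DR = 59.10 m³/s, peak = 10.4 m³/s.
Runoff depth d = ΣQ_DR·Δt / A = 59.10 × 5400 / (17.7 km²) = 18.03 mm.
The 1-cm UH is the DRH scaled by (10 mm)/d, so U_p = 10.4 × 10/18.03 = 5.77 m³/s.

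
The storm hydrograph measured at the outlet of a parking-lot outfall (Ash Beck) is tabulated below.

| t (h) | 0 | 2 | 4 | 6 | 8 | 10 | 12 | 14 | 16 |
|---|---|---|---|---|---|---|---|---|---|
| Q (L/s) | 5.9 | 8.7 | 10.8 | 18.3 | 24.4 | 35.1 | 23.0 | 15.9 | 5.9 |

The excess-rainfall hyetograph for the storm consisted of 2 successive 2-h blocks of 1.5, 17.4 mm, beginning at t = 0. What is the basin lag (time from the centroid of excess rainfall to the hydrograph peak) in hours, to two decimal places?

t_L ≈ 7.16 h

Centroid of excess rainfall: t_c = Σ P_i·t̄_i / ΣP_i = 2.8413 h (block centres at 1, 3 h).
Hydrograph peak occurs at t = 10 h, so basin lag t_L = 10 − 2.8413 = 7.16 h.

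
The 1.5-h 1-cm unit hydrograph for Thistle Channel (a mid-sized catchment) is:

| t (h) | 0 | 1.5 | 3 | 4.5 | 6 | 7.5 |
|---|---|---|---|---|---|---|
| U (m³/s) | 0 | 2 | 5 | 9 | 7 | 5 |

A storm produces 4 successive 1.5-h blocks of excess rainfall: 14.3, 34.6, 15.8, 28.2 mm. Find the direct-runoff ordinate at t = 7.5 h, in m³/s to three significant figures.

By discrete convolution, Q_j = Σ (P_i / 10 mm) · U_{j−i}.
At t = 7.5 h (j=5): Q = (14.3/10)·5 + (34.6/10)·7 + (15.8/10)·9 + (28.2/10)·5 = 59.7 m³/s.

Q ≈ 59.7 m³/s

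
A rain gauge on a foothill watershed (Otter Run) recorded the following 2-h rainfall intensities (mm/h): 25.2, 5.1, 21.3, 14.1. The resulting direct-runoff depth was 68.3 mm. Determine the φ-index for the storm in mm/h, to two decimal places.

Only the 3 blocks with intensity above φ contribute runoff: 25.2, 21.3, 14.1 mm/h.
Σ(I−φ)·Δt = d  ⇒  (25.2+21.3+14.1 − 3φ)·2 = 68.3
φ = (60.60 − 68.3/2) / 3 = 8.82 mm/h.

φ ≈ 8.82 mm/h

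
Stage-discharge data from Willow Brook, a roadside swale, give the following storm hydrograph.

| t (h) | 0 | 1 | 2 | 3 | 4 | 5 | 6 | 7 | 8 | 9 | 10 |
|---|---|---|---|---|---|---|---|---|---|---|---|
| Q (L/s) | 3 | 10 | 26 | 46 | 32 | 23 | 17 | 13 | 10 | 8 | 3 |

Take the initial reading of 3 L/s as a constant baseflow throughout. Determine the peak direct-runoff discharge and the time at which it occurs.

Subtracting baseflow gives direct-runoff ordinates: 0.0, 7.0, 23.0, 43.0, 29.0, 20.0, 14.0, 10.0, 7.0, 5.0, 0.0 L/s.
The maximum is 43.0 L/s, occurring at the reading for t = 3 h.

Q_p = 43.0 L/s at t = 3 h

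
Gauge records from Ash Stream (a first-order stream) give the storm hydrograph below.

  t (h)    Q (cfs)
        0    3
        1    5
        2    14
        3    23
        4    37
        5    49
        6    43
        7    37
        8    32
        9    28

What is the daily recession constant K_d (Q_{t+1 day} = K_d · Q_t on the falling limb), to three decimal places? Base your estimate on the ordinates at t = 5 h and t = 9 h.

K_d ≈ 0.035

Between t = 5 h and t = 9 h the flow falls from 49 to 28 cfs over 4×1 h = 4 h.
Per-interval ratio K = (28/49)^(1/4) = 0.8694; K_d = K^(24/1) = 0.035.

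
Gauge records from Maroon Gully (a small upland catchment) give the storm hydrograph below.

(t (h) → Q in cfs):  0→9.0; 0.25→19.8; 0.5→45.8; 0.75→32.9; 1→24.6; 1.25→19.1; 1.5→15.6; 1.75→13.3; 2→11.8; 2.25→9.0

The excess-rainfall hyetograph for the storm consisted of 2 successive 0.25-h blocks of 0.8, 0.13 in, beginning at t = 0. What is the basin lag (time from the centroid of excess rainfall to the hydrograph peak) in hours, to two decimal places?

t_L ≈ 0.34 h

Centroid of excess rainfall: t_c = Σ P_i·t̄_i / ΣP_i = 0.1599 h (block centres at 0.125, 0.375 h).
Hydrograph peak occurs at t = 0.5 h, so basin lag t_L = 0.5 − 0.1599 = 0.34 h.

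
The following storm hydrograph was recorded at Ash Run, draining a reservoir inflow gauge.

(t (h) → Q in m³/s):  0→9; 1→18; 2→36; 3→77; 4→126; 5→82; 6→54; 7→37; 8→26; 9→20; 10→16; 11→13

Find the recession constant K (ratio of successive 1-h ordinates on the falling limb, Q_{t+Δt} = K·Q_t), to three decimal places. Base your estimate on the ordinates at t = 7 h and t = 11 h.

Using the recession-limb readings at t = 7 h and t = 11 h: Q falls from 37 to 13 m³/s over 4 intervals.
K = (Q₂/Q₁)^(1/4) = (13/37)^(1/4) = 0.770.

K ≈ 0.770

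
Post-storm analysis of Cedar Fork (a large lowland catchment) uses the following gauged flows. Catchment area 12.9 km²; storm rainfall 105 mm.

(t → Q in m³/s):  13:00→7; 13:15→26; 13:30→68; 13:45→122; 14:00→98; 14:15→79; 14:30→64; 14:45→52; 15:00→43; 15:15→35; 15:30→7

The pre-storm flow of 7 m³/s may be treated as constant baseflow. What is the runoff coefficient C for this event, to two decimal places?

ΣQ_DR = 524.0 m³/s; V = ΣQ_DR·Δt = 4.716 × 10^5 m³.
Runoff depth d = V / A = 36.56 mm.
C = d / P = 36.56 / 105 = 0.35.

C ≈ 0.35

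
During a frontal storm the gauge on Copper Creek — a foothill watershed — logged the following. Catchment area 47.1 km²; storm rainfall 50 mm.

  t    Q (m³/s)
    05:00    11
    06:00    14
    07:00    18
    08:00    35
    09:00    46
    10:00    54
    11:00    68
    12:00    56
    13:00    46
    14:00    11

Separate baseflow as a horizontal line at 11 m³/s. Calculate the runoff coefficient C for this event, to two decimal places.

C ≈ 0.38

ΣQ_DR = 249.0 m³/s; V = ΣQ_DR·Δt = 8.964 × 10^5 m³.
Runoff depth d = V / A = 19.03 mm.
C = d / P = 19.03 / 50 = 0.38.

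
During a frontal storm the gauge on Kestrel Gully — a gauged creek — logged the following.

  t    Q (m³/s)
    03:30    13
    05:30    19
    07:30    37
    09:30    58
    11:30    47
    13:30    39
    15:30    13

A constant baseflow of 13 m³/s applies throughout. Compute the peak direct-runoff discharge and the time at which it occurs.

Q_p = 45.0 m³/s at t = 09:30

Subtracting baseflow gives direct-runoff ordinates: 0.0, 6.0, 24.0, 45.0, 34.0, 26.0, 0.0 m³/s.
The maximum is 45.0 m³/s, occurring at the reading for t = 09:30.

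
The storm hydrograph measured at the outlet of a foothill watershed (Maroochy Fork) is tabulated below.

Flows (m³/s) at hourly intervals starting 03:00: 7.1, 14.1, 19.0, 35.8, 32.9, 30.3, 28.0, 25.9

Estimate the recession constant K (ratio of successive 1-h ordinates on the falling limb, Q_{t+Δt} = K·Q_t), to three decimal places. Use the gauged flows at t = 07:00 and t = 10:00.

Using the recession-limb readings at t = 07:00 and t = 10:00: Q falls from 32.9 to 25.9 m³/s over 3 intervals.
K = (Q₂/Q₁)^(1/3) = (25.9/32.9)^(1/3) = 0.923.

K ≈ 0.923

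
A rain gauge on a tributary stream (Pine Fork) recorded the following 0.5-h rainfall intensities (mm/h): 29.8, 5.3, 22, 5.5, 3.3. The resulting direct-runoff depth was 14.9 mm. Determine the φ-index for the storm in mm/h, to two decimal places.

Only the 2 blocks with intensity above φ contribute runoff: 29.8, 22 mm/h.
Σ(I−φ)·Δt = d  ⇒  (29.8+22 − 2φ)·0.5 = 14.9
φ = (51.80 − 14.9/0.5) / 2 = 11.00 mm/h.

φ ≈ 11.00 mm/h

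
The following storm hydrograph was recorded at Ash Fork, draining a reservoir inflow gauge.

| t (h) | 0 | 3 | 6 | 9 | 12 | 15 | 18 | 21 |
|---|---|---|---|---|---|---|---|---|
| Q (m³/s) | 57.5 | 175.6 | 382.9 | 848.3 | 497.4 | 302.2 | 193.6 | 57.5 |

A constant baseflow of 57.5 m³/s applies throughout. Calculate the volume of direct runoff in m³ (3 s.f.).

Direct-runoff ordinates (Q − Q_b): 0.0, 118.1, 325.4, 790.8, 439.9, 244.7, 136.1, 0.0 m³/s.
ΣQ_DR = 2055 m³/s.
With Δt = 3 h = 10800 s, V = ΣQ_DR · Δt = 2055 × 10800 = 2.22 × 10^7 m³.

V ≈ 2.22 × 10^7 m³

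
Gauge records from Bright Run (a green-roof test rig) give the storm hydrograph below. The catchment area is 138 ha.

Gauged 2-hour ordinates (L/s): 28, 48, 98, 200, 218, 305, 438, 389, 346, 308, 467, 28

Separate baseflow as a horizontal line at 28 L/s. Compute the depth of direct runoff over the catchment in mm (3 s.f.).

Direct runoff: 0.0, 20.0, 70.0, 172.0, 190.0, 277.0, 410.0, 361.0, 318.0, 280.0, 439.0, 0.0 L/s; ΣQ_DR = 2537 L/s.
V = ΣQ_DR · Δt = 2537 × 7200 s = 1.827 × 10^7 L.
Over A = 138 ha, depth = V / A = 13.2 mm.

d ≈ 13.2 mm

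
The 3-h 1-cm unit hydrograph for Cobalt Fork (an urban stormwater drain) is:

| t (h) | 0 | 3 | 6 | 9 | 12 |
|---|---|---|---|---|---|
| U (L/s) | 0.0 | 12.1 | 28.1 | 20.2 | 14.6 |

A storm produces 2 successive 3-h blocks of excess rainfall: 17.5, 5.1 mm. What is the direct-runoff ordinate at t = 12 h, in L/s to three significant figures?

By discrete convolution, Q_j = Σ (P_i / 10 mm) · U_{j−i}.
At t = 12 h (j=4): Q = (17.5/10)·14.6 + (5.1/10)·20.2 = 35.9 L/s.

Q ≈ 35.9 L/s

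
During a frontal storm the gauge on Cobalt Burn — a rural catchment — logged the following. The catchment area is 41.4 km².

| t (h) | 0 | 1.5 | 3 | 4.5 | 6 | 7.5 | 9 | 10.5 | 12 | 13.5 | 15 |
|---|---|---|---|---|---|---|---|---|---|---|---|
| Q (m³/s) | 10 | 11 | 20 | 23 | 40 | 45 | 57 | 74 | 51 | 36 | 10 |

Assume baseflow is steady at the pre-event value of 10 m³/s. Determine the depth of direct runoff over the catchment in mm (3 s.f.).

Direct runoff: 0.0, 1.0, 10.0, 13.0, 30.0, 35.0, 47.0, 64.0, 41.0, 26.0, 0.0 m³/s; ΣQ_DR = 267.0 m³/s.
V = ΣQ_DR · Δt = 267.0 × 5400 s = 1.442 × 10^6 m³.
Over A = 41.4 km², depth = V / A = 34.8 mm.

d ≈ 34.8 mm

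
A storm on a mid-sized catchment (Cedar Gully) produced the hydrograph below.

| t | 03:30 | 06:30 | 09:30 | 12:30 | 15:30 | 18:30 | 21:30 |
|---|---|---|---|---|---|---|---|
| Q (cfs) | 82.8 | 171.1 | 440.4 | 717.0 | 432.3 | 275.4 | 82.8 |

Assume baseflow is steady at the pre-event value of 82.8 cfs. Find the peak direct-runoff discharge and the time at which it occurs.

Subtracting baseflow gives direct-runoff ordinates: 0.0, 88.3, 357.6, 634.2, 349.5, 192.6, 0.0 cfs.
The maximum is 634.2 cfs, occurring at the reading for t = 12:30.

Q_p = 634.2 cfs at t = 12:30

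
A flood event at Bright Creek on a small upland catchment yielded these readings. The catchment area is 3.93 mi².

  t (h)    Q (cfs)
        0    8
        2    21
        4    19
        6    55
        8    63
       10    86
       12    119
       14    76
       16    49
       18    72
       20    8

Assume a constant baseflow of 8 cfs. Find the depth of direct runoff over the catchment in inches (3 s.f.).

d ≈ 0.385 in

Direct runoff: 0.0, 13.0, 11.0, 47.0, 55.0, 78.0, 111.0, 68.0, 41.0, 64.0, 0.0 cfs; ΣQ_DR = 488.0 cfs.
V = ΣQ_DR · Δt = 488.0 × 7200 s = 3.514 × 10^6 ft³.
Over A = 3.93 mi², depth = V / A = 0.385 in.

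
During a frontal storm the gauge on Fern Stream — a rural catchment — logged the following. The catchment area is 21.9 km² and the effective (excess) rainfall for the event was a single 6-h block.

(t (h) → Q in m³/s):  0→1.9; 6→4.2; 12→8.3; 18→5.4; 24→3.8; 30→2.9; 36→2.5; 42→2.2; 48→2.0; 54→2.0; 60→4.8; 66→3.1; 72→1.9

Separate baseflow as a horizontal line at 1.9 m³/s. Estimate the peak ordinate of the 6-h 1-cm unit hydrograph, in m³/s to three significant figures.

Direct runoff: 0.0, 2.3, 6.4, 3.5, 1.9, 1.0, 0.6, 0.3, 0.1, 0.1, 2.9, 1.2, 0.0 m³/s; ΣQ_DR = 20.30 m³/s, peak = 6.4 m³/s.
Runoff depth d = ΣQ_DR·Δt / A = 20.30 × 21600 / (21.9 km²) = 20.02 mm.
The 1-cm UH is the DRH scaled by (10 mm)/d, so U_p = 6.4 × 10/20.02 = 3.20 m³/s.

U_p ≈ 3.20 m³/s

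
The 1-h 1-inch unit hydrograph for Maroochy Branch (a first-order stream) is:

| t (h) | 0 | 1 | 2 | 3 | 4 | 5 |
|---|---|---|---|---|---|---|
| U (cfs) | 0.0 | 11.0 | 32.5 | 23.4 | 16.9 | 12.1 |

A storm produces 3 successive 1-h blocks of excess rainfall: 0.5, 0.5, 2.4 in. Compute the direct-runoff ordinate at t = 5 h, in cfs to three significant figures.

Q ≈ 70.7 cfs

By discrete convolution, Q_j = Σ (P_i / 1 in) · U_{j−i}.
At t = 5 h (j=5): Q = (0.5/1)·12.1 + (0.5/1)·16.9 + (2.4/1)·23.4 = 70.7 cfs.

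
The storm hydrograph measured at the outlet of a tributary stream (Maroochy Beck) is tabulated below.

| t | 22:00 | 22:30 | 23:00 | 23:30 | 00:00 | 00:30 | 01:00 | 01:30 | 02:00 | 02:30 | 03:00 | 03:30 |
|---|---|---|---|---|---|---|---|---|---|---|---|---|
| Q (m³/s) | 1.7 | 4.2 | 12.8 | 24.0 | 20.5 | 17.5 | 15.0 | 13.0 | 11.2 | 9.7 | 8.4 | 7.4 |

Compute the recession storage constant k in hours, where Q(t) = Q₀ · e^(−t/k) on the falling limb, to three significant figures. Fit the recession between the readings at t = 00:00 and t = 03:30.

On the falling limb, Q drops from 20.5 to 7.4 m³/s between t = 00:00 and t = 03:30 (Δt = 3.5 h).
k = −Δt / ln(Q₂/Q₁) = −3.5 / ln(7.4/20.5) = 3.43 h.

k ≈ 3.43 h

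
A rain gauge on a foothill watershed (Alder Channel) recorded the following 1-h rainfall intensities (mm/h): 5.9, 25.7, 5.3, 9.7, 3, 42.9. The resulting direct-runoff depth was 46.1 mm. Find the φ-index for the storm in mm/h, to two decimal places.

φ ≈ 11.25 mm/h

Only the 2 blocks with intensity above φ contribute runoff: 25.7, 42.9 mm/h.
Σ(I−φ)·Δt = d  ⇒  (25.7+42.9 − 2φ)·1 = 46.1
φ = (68.60 − 46.1/1) / 2 = 11.25 mm/h.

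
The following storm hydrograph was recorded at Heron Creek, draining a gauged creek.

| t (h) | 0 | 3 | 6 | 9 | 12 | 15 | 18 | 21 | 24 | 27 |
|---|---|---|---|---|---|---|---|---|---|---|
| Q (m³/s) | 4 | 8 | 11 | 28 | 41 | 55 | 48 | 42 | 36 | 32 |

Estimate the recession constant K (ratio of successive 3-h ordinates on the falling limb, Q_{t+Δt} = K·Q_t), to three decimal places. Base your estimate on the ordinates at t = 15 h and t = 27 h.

Using the recession-limb readings at t = 15 h and t = 27 h: Q falls from 55 to 32 m³/s over 4 intervals.
K = (Q₂/Q₁)^(1/4) = (32/55)^(1/4) = 0.873.

K ≈ 0.873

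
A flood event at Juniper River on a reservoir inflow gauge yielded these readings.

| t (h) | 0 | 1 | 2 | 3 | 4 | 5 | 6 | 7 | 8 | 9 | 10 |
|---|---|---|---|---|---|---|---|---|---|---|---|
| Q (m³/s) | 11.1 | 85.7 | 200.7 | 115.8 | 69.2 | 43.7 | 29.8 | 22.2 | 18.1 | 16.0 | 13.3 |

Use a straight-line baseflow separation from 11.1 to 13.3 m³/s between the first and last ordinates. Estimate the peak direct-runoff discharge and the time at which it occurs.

Subtracting baseflow gives direct-runoff ordinates: 0.00, 74.38, 189.16, 104.04, 57.22, 31.50, 17.38, 9.56, 5.24, 2.92, 0.00 m³/s.
The maximum is 189.16 m³/s, occurring at the reading for t = 2 h.

Q_p = 189.16 m³/s at t = 2 h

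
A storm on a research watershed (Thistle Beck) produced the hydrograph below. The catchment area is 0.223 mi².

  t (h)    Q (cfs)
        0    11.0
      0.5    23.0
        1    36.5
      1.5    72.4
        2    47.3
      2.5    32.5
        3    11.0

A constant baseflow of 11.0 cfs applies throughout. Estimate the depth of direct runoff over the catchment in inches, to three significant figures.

Direct runoff: 0.0, 12.0, 25.5, 61.4, 36.3, 21.5, 0.0 cfs; ΣQ_DR = 156.7 cfs.
V = ΣQ_DR · Δt = 156.7 × 1800 s = 2.821 × 10^5 ft³.
Over A = 0.223 mi², depth = V / A = 0.544 in.

d ≈ 0.544 in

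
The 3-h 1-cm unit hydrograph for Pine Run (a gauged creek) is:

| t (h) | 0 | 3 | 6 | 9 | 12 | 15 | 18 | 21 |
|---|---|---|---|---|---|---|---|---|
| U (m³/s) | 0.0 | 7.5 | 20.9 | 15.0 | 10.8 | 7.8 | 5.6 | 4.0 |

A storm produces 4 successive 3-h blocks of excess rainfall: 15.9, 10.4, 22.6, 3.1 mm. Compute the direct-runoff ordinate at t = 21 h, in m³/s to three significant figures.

Q ≈ 33.2 m³/s

By discrete convolution, Q_j = Σ (P_i / 10 mm) · U_{j−i}.
At t = 21 h (j=7): Q = (15.9/10)·4.0 + (10.4/10)·5.6 + (22.6/10)·7.8 + (3.1/10)·10.8 = 33.2 m³/s.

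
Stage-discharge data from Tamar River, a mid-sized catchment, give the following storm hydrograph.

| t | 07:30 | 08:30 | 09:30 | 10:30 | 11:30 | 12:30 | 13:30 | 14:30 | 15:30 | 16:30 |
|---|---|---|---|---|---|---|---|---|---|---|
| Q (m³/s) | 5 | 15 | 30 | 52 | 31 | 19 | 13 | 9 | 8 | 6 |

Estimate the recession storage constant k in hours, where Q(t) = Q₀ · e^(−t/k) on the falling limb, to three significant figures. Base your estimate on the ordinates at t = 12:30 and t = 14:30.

k ≈ 2.68 h

On the falling limb, Q drops from 19 to 9 m³/s between t = 12:30 and t = 14:30 (Δt = 2 h).
k = −Δt / ln(Q₂/Q₁) = −2 / ln(9/19) = 2.68 h.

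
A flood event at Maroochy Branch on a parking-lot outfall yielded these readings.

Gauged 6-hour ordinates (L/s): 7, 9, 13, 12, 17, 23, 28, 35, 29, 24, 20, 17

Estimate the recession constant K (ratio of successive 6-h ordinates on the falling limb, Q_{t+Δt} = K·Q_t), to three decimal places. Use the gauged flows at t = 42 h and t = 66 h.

K ≈ 0.835

Using the recession-limb readings at t = 42 h and t = 66 h: Q falls from 35 to 17 L/s over 4 intervals.
K = (Q₂/Q₁)^(1/4) = (17/35)^(1/4) = 0.835.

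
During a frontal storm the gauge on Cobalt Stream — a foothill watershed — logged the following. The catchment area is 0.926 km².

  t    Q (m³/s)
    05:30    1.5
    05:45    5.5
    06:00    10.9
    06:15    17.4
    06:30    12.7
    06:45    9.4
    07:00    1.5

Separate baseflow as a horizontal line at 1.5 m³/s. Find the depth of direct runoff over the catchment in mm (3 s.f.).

d ≈ 47.0 mm

Direct runoff: 0.0, 4.0, 9.4, 15.9, 11.2, 7.9, 0.0 m³/s; ΣQ_DR = 48.40 m³/s.
V = ΣQ_DR · Δt = 48.40 × 900 s = 43560 m³.
Over A = 0.926 km², depth = V / A = 47.0 mm.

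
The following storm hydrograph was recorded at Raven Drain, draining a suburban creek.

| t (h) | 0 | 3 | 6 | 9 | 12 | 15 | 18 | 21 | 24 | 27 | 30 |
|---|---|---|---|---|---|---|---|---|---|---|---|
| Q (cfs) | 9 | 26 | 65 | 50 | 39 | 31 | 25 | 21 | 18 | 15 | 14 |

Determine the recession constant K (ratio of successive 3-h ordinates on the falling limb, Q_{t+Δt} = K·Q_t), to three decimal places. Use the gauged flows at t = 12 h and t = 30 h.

K ≈ 0.843

Using the recession-limb readings at t = 12 h and t = 30 h: Q falls from 39 to 14 cfs over 6 intervals.
K = (Q₂/Q₁)^(1/6) = (14/39)^(1/6) = 0.843.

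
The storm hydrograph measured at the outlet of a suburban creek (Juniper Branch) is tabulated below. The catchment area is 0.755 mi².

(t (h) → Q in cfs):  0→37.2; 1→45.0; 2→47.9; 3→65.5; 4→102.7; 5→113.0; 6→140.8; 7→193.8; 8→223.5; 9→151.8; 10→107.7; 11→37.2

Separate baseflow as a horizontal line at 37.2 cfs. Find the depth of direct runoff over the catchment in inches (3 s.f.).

d ≈ 1.68 in

Direct runoff: 0.0, 7.8, 10.7, 28.3, 65.5, 75.8, 103.6, 156.6, 186.3, 114.6, 70.5, 0.0 cfs; ΣQ_DR = 819.7 cfs.
V = ΣQ_DR · Δt = 819.7 × 3600 s = 2.951 × 10^6 ft³.
Over A = 0.755 mi², depth = V / A = 1.68 in.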